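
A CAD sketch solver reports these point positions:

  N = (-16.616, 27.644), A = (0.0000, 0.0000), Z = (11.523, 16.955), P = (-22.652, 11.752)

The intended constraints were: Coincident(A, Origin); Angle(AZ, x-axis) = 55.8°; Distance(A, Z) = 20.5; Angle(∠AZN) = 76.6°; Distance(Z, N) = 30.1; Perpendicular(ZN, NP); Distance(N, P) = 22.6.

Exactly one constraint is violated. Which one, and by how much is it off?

Distance(N, P) = 22.6 — off by 5.60.

A = (0.00, 0.00) ✓; AZ at 55.80° ✓; |AZ| = 20.50 ✓; ∠AZN = 76.60° ✓; |ZN| = 30.10 ✓; ∠(ZN, NP) = 90.00° ✓; |NP| = 17.00 ✗.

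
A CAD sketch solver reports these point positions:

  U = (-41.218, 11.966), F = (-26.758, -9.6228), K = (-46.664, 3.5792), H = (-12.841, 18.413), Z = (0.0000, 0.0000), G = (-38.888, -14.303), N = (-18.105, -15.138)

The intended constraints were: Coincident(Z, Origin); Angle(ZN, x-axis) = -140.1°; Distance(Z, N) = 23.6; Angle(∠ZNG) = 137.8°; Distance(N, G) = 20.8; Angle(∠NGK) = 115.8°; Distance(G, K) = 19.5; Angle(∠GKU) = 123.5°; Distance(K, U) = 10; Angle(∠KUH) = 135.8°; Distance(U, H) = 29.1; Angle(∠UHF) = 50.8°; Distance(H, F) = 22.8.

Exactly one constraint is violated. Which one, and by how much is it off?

Distance(H, F) = 22.8 — off by 8.50.

Z = (0.00, 0.00) ✓; ZN at -140.1° ✓; |ZN| = 23.60 ✓; ∠ZNG = 137.8° ✓; |NG| = 20.80 ✓; ∠NGK = 115.8° ✓; |GK| = 19.50 ✓; ∠GKU = 123.5° ✓; |KU| = 10.00 ✓; ∠KUH = 135.8° ✓; |UH| = 29.10 ✓; ∠UHF = 50.80° ✓; |HF| = 31.30 ✗.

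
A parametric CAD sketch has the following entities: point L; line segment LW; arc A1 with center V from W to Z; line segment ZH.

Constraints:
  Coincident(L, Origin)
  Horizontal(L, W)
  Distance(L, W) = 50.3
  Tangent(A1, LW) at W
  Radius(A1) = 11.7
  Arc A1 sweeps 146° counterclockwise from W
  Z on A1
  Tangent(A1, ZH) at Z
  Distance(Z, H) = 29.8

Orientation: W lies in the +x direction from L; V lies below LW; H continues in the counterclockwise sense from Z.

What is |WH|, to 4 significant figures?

42.17

L is at the origin; L and W share the same y with |LW| = 50.3 and W on the +x side, so W = (50.30, 0.000). Tangency of A1 to LW means the radius VW is perpendicular to LW, so V = W + (0, -11.7) = (50.30, -11.70). On A1, W sits at bearing 90° from V; a 146° counterclockwise sweep puts Z at bearing 236°, so Z = V + 11.7·(cos 236°, sin 236°) = (43.76, -21.40). A1 meets ZH tangentially, so VZ is at right angles to ZH, so ZH runs along (−sin 236°, cos 236°); with |ZH| = 29.8, H = (68.46, -38.06). Then |WH| = |H − W| = 42.17.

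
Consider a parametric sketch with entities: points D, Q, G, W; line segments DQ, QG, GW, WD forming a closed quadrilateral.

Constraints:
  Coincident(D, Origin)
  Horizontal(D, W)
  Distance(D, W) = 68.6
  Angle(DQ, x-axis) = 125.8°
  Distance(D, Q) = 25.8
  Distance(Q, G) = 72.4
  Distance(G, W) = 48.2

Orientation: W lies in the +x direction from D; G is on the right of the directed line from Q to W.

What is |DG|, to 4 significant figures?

46.83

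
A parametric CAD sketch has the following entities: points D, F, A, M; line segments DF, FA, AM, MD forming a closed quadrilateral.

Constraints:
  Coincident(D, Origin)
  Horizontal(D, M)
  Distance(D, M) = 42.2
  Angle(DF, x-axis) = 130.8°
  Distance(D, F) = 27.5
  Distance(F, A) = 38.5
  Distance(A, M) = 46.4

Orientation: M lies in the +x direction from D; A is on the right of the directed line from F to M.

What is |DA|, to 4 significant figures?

14.34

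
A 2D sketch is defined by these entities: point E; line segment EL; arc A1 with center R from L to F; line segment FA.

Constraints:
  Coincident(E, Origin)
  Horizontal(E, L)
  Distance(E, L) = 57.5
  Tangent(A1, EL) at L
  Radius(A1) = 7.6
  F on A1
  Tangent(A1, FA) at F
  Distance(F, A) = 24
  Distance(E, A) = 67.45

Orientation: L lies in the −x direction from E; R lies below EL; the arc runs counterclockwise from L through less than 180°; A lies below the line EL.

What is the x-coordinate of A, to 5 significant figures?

-58.976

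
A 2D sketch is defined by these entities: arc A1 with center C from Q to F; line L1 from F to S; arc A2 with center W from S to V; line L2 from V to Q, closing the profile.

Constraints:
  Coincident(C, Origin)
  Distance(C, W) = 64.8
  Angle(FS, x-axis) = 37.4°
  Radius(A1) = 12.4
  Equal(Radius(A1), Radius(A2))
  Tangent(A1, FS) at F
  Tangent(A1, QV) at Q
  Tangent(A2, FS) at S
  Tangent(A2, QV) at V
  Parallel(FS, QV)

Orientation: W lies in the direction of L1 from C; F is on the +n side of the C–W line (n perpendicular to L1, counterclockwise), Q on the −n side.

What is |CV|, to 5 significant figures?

65.976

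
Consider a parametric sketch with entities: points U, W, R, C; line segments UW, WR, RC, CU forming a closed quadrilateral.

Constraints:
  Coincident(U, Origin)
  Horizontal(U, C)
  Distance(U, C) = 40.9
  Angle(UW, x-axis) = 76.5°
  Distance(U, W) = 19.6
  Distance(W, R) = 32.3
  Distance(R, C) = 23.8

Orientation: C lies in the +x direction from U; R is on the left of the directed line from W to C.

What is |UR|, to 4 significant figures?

43.43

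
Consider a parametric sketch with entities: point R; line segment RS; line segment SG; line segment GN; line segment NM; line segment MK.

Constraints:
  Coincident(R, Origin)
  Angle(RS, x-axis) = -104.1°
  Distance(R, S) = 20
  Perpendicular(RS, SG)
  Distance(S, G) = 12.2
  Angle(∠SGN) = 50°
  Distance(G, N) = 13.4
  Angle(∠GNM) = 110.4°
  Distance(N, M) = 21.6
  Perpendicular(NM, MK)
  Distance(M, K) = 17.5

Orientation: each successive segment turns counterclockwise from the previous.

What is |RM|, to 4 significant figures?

23.86

R is at the origin; RS runs at -104.1° with length 20.0, so S = (-4.872, -19.40). The perpendicularity gives SG at right angles to RS, so SG runs at -14.10°; with |SG| = 12.2, G = (6.960, -22.37). ∠SGN = 50.0° gives GN at 115.9° from the x-axis; with |GN| = 13.4, N = (1.107, -10.32). ∠GNM = 110.4° gives NM at -174.5° from the x-axis; with |NM| = 21.6, M = (-20.39, -12.39). Then |RM| = |M − R| = 23.86.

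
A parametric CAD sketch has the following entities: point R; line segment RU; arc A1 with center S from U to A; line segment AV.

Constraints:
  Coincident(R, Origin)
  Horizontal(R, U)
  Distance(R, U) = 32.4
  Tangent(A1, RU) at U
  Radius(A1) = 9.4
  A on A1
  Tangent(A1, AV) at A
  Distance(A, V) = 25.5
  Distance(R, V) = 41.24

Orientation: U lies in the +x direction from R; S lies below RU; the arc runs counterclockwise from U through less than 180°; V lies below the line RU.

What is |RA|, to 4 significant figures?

24.76

R is at the origin; R and U share the same y with |RU| = 32.4 and U on the +x side, so U = (32.40, 0.000). A1 meets RU tangentially, so SU is at right angles to RU, so S = U + (0, -9.4) = (32.40, -9.400). Since SA ⟂ AV (tangency), |SV| = √(9.4² + 25.5²) = 27.18 regardless of where A sits on A1. So V lies on both circle(R, 41.24) and circle(S, 27.18); the below-RU intersection is V = (22.36, -34.65). A is the foot of the tangent from V: A = (23.00, -9.162).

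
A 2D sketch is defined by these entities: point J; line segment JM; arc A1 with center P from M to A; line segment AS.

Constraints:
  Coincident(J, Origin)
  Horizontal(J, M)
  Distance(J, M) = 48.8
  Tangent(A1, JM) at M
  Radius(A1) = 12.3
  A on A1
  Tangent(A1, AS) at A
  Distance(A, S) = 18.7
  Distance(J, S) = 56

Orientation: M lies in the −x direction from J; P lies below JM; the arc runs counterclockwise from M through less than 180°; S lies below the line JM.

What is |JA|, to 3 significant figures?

61.2

Checks: ∠(PM, MJ) = 90.00° ✓; |PM| = 12.30 ✓; |PA| = 12.30 ✓; ∠(PA, AS) = 90.00° ✓; |AS| = 18.70 ✓; |JS| = 56.00 ✓.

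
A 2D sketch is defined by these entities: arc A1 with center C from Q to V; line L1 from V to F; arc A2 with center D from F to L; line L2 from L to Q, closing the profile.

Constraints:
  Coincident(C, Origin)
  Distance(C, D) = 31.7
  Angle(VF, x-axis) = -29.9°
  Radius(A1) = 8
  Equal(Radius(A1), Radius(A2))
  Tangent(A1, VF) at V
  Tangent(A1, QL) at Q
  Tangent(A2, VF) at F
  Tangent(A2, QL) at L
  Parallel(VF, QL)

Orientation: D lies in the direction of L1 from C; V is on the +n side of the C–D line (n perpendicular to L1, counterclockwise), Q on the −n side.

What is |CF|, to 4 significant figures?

32.69

The slot axis is L1's direction at -29.9°, so u = (cos -29.9°, sin -29.9°) = (0.8669, -0.4985) and n = (−sin -29.9°, cos -29.9°) = (0.4985, 0.8669). C is at the origin and D lies 31.7 along u from C, so D = 31.7·u = (27.48, -15.80). Tangency of A1 to both parallel lines with radius 8.0 puts V and Q at C ± 8.0·n: V = (3.988, 6.935), Q = (-3.988, -6.935). Equal radii place F and L the same way about D: F = D + 8.0·n = (31.47, -8.867), L = D − 8.0·n = (23.49, -22.74). Then |CF| = |F − C| = 32.69.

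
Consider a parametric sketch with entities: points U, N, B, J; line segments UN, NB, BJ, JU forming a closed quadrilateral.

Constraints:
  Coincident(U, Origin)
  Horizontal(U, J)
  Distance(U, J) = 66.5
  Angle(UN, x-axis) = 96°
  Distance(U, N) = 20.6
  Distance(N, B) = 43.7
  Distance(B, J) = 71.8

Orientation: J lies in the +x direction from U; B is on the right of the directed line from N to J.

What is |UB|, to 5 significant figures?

23.252

U is at the origin; U and J share the same y with |UJ| = 66.5 and J in +x, so J = (66.5, 0). UN runs at 96.0° with |UN| = 20.6, so N = (-2.1533, 20.487). B is determined by |NB| = 43.7 and |BJ| = 71.8 together: it lies at the intersection of circle(N, 43.7) and circle(J, 71.8). With |NJ| = 71.645, the foot of the radical line on NJ is 13.172 from N and the perpendicular offset is √(43.7² − 13.172²) = 41.668. Taking the right-of-NJ solution: B = (-1.4461, -23.207).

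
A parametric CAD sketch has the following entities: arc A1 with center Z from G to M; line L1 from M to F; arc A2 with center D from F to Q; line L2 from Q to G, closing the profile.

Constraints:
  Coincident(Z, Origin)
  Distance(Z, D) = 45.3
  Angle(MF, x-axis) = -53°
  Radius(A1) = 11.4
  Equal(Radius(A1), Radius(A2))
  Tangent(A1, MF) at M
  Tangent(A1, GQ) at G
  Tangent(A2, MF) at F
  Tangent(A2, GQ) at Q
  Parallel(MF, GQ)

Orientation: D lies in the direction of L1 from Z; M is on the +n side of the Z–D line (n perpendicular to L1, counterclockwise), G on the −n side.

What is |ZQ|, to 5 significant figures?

46.712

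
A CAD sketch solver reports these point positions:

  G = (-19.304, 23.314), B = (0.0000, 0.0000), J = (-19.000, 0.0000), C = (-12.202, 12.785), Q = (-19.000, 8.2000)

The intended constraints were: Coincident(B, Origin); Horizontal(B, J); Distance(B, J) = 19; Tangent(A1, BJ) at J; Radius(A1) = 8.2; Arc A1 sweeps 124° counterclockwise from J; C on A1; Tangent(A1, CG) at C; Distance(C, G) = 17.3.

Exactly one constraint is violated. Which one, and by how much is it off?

Distance(C, G) = 17.3 — off by 4.60.

B = (0.00, 0.00) ✓; B.y = 0.00, J.y = 0.00 ✓; |BJ| = 19.00 ✓; ∠(QJ, JB) = 90.00° ✓; |QJ| = 8.200 ✓; bearing(Q→C) − bearing(Q→J) = 124.0° ✓; |QC| = 8.200 ✓; ∠(QC, CG) = 90.00° ✓; |CG| = 12.70 ✗.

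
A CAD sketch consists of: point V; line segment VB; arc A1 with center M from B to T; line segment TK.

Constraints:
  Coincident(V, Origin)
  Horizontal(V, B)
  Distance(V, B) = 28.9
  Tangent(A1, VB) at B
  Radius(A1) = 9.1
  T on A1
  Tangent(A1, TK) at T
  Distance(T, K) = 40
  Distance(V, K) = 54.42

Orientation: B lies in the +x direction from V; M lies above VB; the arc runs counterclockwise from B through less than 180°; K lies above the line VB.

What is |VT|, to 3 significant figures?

39.4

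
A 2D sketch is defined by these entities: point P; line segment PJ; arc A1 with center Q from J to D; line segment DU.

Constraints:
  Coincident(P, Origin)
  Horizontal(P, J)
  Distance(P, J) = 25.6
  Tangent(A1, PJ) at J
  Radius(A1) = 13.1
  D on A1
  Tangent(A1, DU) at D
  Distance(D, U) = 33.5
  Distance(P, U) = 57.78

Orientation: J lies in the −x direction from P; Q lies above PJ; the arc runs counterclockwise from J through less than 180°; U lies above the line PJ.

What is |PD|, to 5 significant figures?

24.348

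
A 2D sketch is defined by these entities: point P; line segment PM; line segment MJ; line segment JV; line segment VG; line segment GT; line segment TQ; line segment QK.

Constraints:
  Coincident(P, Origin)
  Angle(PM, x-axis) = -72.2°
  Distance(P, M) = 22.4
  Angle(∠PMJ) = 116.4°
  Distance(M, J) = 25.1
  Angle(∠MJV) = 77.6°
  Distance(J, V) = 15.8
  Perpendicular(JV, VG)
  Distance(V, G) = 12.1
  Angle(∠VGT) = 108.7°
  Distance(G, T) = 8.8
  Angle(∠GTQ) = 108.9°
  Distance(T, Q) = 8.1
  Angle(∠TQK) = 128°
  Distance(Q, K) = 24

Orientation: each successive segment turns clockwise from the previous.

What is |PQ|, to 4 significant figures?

32.63

P is at the origin; PM runs at -72.2° with length 22.4, so M = (6.848, -21.33). ∠PMJ = 116.4° gives MJ at -135.8° from the x-axis; with |MJ| = 25.1, J = (-11.15, -38.83). ∠MJV = 77.6° gives JV at 121.8° from the x-axis; with |JV| = 15.8, V = (-19.47, -25.40). JV ⟂ VG, so VG runs at 31.80°; with |VG| = 12.1, G = (-9.189, -19.02). ∠VGT = 108.7° gives GT at -39.50° from the x-axis; with |GT| = 8.8, T = (-2.399, -24.62). ∠GTQ = 108.9° gives TQ at -110.6° from the x-axis; with |TQ| = 8.1, Q = (-5.249, -32.20). Then |PQ| = |Q − P| = 32.63.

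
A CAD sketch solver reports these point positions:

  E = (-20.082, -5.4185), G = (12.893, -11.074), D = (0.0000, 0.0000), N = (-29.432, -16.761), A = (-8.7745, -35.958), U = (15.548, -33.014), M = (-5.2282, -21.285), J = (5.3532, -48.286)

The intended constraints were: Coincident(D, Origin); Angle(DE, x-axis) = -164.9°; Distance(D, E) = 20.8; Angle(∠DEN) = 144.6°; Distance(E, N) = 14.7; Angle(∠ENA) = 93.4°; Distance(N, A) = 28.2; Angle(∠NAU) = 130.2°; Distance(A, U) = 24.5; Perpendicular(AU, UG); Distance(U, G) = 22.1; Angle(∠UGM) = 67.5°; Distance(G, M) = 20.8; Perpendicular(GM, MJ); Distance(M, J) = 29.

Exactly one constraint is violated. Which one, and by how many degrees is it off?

Perpendicular(GM, MJ) — off by 8.00°.

D = (0.00, 0.00) ✓; DE at -164.9° ✓; |DE| = 20.80 ✓; ∠DEN = 144.6° ✓; |EN| = 14.70 ✓; ∠ENA = 93.40° ✓; |NA| = 28.20 ✓; ∠NAU = 130.2° ✓; |AU| = 24.50 ✓; ∠(AU, UG) = 90.00° ✓; |UG| = 22.10 ✓; ∠UGM = 67.50° ✓; |GM| = 20.80 ✓; ∠(GM, MJ) = 82.00° ✗; |MJ| = 29.00 ✓.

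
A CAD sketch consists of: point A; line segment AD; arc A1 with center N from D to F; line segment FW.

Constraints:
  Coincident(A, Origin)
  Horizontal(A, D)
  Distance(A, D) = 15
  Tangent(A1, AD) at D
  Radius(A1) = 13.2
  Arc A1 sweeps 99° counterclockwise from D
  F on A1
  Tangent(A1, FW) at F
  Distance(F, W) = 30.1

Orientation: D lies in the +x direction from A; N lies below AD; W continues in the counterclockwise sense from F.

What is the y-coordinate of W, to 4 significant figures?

-44.99

On A1, D sits at bearing 90° from N; a 99° counterclockwise sweep puts F at bearing 189°, so F = N + 13.2·(cos 189°, sin 189°) = (1.963, -15.26). Since A1 is tangent to FW there, NF ⟂ FW, so FW runs along (−sin 189°, cos 189°); with |FW| = 30.1, W = (6.671, -44.99). So W.y = -44.99.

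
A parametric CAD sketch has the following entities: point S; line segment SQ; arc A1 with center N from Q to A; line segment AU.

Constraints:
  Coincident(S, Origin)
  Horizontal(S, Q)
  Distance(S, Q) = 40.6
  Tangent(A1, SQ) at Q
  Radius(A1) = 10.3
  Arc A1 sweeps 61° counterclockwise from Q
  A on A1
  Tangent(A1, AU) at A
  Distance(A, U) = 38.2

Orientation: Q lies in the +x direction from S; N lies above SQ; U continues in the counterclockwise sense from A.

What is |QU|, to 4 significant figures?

47.51

On A1, Q sits at bearing -90° from N; a 61° counterclockwise sweep puts A at bearing -29°, so A = N + 10.3·(cos -29°, sin -29°) = (49.61, 5.306). A1 meets AU tangentially, so NA is at right angles to AU, so AU runs along (−sin -29°, cos -29°); with |AU| = 38.2, U = (68.13, 38.72). Then |QU| = |U − Q| = 47.51.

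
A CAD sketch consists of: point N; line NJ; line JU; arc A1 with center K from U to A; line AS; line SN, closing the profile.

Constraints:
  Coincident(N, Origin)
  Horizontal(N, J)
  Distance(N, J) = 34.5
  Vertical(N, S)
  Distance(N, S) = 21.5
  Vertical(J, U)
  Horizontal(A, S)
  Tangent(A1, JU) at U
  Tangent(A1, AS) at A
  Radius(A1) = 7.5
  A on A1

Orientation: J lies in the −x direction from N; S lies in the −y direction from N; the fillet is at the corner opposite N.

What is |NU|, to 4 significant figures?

37.23

N is at the origin; N and J share the same y with |NJ| = 34.5 and J on the −x side, so J = (-34.50, 0.000). N and S share the same x with |NS| = 21.5 and S on the −y side, so S = (0.000, -21.50). The virtual corner opposite N is at (-34.50, -21.50). The tangent condition forces KU to be normal to JU and A1 meets AS tangentially, so KA is at right angles to AS, with radius 7.5, so the center K sits 7.5 in from both sides at K = (-27.00, -14.00). That places the tangent points at U = (-34.50, -14.00) on JU and A = (-27.00, -21.50) on AS. Then |NU| = |U − N| = 37.23.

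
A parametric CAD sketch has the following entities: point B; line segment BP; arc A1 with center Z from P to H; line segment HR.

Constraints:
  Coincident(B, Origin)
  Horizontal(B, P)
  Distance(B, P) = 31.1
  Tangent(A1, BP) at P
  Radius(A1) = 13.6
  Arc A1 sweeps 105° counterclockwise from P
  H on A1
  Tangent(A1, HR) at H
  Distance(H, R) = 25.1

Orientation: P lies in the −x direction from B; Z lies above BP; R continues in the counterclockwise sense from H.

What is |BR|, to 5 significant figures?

48.055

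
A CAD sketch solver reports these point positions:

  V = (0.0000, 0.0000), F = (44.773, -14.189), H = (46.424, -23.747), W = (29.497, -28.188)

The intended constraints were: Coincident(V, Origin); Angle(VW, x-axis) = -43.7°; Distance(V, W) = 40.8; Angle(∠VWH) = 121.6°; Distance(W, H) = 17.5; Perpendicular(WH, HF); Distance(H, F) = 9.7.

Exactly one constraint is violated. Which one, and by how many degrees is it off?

Perpendicular(WH, HF) — off by 4.90°.

V = (0.00, 0.00) ✓; VW at -43.70° ✓; |VW| = 40.80 ✓; ∠VWH = 121.6° ✓; |WH| = 17.50 ✓; ∠(WH, HF) = 85.10° ✗; |HF| = 9.700 ✓.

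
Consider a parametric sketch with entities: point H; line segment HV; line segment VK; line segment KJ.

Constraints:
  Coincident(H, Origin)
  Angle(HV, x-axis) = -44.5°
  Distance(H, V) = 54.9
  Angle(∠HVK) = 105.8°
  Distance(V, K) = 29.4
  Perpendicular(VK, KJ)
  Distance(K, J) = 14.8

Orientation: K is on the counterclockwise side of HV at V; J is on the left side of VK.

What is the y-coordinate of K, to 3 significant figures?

-23.9

H is at the origin; HV runs at -44.5° with length 54.9, so V = 54.9·(cos -44.5°, sin -44.5°) = (39.2, -38.5). ∠HVK = 105.8°, so VK runs at -44.5° + (180° − 105.8°) = 29.7° from the x-axis; with |VK| = 29.4, K = V + 29.4·(cos 29.7°, sin 29.7°) = (64.7, -23.9). So K.y = -23.9.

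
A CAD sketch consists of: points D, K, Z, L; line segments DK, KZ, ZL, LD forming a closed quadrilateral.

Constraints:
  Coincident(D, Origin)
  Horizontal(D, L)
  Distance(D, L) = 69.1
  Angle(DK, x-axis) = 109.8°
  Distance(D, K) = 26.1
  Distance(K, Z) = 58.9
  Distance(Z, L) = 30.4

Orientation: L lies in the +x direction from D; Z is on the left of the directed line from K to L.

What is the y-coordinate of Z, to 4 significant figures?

23.69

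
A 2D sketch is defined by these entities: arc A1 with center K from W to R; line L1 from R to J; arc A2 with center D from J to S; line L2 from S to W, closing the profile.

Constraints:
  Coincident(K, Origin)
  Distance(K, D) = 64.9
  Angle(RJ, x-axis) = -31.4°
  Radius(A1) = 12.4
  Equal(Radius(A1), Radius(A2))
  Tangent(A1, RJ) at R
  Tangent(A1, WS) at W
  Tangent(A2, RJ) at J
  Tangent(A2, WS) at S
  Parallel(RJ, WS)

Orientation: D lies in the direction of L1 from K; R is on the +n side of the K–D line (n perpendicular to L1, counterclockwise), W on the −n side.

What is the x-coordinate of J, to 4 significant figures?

61.86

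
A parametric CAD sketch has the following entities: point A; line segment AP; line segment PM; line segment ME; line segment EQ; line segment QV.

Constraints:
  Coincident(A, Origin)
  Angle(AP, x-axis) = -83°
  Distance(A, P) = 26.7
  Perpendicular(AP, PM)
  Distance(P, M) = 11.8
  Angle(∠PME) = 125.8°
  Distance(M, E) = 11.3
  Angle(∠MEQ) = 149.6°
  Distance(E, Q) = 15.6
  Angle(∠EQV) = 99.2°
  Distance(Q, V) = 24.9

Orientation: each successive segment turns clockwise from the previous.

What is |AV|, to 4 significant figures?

6.004

A is at the origin; AP runs at -83.0° with length 26.7, so P = (3.254, -26.50). The perpendicularity gives PM at right angles to AP, so PM runs at -173.0°; with |PM| = 11.8, M = (-8.458, -27.94). ∠PME = 125.8° gives ME at 132.8° from the x-axis; with |ME| = 11.3, E = (-16.14, -19.65). ∠MEQ = 149.6° gives EQ at 102.4° from the x-axis; with |EQ| = 15.6, Q = (-19.49, -4.412). ∠EQV = 99.2° gives QV at 21.60° from the x-axis; with |QV| = 24.9, V = (3.666, 4.754). Then |AV| = |V − A| = 6.004.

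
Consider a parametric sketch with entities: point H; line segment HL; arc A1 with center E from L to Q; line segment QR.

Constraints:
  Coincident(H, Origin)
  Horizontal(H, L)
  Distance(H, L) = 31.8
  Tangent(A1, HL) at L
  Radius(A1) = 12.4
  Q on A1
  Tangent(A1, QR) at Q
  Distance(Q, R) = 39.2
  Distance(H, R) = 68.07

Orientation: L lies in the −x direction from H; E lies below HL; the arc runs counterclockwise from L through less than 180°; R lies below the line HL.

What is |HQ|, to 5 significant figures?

45.880

H is at the origin; H and L share the same y with |HL| = 31.8 and L on the −x side, so L = (-31.800, 0.0000). Tangency of A1 to HL means the radius EL is perpendicular to HL, so E = L + (0, -12.4) = (-31.800, -12.400). Since EQ ⟂ QR (tangency), |ER| = √(12.4² + 39.2²) = 41.114 regardless of where Q sits on A1. So R lies on both circle(H, 68.07) and circle(E, 41.114); the below-HL intersection is R = (-44.511, -51.500). Q is the foot of the tangent from R: Q = (-44.200, -12.301).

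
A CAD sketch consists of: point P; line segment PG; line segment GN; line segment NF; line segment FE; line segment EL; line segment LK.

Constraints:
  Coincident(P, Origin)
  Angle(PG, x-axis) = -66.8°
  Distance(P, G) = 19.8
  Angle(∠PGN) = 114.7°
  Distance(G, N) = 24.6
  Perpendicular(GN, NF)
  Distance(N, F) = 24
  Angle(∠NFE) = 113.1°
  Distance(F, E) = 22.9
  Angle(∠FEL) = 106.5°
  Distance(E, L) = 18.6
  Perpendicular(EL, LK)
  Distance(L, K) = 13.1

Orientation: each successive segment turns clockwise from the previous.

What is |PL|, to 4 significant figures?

0.6661

P is at the origin; PG runs at -66.8° with length 19.8, so G = (7.800, -18.20). ∠PGN = 114.7° gives GN at -132.1° from the x-axis; with |GN| = 24.6, N = (-8.692, -36.45). GN ⟂ NF, so NF runs at 137.9°; with |NF| = 24.0, F = (-26.50, -20.36). ∠NFE = 113.1° gives FE at 71.00° from the x-axis; with |FE| = 22.9, E = (-19.04, 1.291). ∠FEL = 106.5° gives EL at -2.500° from the x-axis; with |EL| = 18.6, L = (-0.4621, 0.4798). Then |PL| = |L − P| = 0.6661.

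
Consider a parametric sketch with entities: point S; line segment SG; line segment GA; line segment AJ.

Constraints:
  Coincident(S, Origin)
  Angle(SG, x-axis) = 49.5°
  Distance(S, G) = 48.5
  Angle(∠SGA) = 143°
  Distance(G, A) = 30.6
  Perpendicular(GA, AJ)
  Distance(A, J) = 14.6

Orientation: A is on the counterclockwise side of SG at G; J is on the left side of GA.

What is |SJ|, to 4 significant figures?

70.85

S is at the origin; SG runs at 49.5° with length 48.5, so G = 48.5·(cos 49.5°, sin 49.5°) = (31.50, 36.88). ∠SGA = 143.0°, so GA runs at 49.5° + (180° − 143.0°) = 86.50° from the x-axis; with |GA| = 30.6, A = G + 30.6·(cos 86.50°, sin 86.50°) = (33.37, 67.42). The perpendicularity gives AJ at right angles to GA; with |AJ| = 14.6 on the left of GA, J = A + 14.6·(-0.9981, 0.06105) = (18.79, 68.31). Then |SJ| = |J − S| = 70.85.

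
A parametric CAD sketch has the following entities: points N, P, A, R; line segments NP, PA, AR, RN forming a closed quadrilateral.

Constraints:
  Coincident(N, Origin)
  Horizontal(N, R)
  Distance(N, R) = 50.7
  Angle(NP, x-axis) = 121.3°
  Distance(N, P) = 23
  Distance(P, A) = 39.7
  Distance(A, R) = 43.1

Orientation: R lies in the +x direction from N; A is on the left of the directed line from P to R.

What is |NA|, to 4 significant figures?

42.53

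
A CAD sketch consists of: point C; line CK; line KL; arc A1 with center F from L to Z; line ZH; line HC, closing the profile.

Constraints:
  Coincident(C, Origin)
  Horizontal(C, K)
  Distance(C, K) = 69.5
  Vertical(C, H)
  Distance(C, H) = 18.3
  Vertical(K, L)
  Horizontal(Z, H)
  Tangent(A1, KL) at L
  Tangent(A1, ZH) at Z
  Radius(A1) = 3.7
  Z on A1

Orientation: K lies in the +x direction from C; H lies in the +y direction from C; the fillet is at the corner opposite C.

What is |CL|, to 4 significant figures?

71.02

C is at the origin; CK is horizontal with |CK| = 69.5 and K on the +x side, so K = (69.50, 0.000). CH is vertical with |CH| = 18.3 and H on the +y side, so H = (0.000, 18.30). The virtual corner opposite C is at (69.50, 18.30). Since A1 is tangent to KL there, FL ⟂ KL and the tangent condition forces FZ to be normal to ZH, with radius 3.7, so the center F sits 3.7 in from both sides at F = (65.80, 14.60). That places the tangent points at L = (69.50, 14.60) on KL and Z = (65.80, 18.30) on ZH. Then |CL| = |L − C| = 71.02.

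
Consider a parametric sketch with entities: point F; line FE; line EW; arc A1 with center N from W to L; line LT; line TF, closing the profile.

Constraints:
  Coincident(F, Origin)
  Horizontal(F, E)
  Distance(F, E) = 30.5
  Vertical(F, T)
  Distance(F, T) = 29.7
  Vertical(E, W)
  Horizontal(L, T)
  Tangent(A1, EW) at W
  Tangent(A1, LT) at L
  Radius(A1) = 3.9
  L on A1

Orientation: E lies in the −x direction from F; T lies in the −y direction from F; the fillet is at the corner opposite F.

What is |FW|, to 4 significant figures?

39.95

F is at the origin; F and E share the same y with |FE| = 30.5 and E on the −x side, so E = (-30.50, 0.000). FT is vertical with |FT| = 29.7 and T on the −y side, so T = (0.000, -29.70). The virtual corner opposite F is at (-30.50, -29.70). The tangent condition forces NW to be normal to EW and the tangent condition forces NL to be normal to LT, with radius 3.9, so the center N sits 3.9 in from both sides at N = (-26.60, -25.80). That places the tangent points at W = (-30.50, -25.80) on EW and L = (-26.60, -29.70) on LT. Then |FW| = |W − F| = 39.95.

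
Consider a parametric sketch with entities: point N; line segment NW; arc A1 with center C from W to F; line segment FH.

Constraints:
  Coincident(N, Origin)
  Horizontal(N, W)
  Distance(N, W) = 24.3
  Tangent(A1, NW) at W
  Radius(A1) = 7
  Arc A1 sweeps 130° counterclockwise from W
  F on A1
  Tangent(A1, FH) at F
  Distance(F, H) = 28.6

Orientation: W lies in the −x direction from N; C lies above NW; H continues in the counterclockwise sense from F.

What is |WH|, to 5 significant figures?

35.856

N is at the origin; N and W share the same y with |NW| = 24.3 and W on the −x side, so W = (-24.300, 0.0000). Tangency of A1 to NW means the radius CW is perpendicular to NW, so C = W + (0, 7) = (-24.300, 7.0000). On A1, W sits at bearing -90° from C; a 130° counterclockwise sweep puts F at bearing 40°, so F = C + 7.0·(cos 40°, sin 40°) = (-18.938, 11.500). The tangent condition forces CF to be normal to FH, so FH runs along (−sin 40°, cos 40°); with |FH| = 28.6, H = (-37.321, 33.408). Then |WH| = |H − W| = 35.856.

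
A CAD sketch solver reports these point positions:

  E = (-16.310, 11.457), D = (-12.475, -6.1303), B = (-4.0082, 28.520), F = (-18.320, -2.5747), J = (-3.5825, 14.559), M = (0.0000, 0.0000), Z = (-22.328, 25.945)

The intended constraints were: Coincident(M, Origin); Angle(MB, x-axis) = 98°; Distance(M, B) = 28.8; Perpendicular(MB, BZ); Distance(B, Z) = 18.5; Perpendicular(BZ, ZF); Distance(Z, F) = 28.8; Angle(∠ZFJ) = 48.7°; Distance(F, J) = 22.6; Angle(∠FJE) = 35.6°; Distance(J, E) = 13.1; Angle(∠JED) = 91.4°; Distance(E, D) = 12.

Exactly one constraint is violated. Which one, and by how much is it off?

Distance(E, D) = 12 — off by 6.00.

M = (0.00, 0.00) ✓; MB at 98.00° ✓; |MB| = 28.80 ✓; ∠(MB, BZ) = 90.00° ✓; |BZ| = 18.50 ✓; ∠(BZ, ZF) = 90.00° ✓; |ZF| = 28.80 ✓; ∠ZFJ = 48.70° ✓; |FJ| = 22.60 ✓; ∠FJE = 35.60° ✓; |JE| = 13.10 ✓; ∠JED = 91.40° ✓; |ED| = 18.00 ✗.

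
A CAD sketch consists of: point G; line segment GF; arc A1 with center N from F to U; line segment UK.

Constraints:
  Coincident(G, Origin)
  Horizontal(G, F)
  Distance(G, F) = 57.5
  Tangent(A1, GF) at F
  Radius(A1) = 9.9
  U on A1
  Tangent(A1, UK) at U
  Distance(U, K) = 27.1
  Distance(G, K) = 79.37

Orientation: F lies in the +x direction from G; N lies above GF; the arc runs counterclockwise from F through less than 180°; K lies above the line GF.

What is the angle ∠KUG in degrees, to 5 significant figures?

105.17°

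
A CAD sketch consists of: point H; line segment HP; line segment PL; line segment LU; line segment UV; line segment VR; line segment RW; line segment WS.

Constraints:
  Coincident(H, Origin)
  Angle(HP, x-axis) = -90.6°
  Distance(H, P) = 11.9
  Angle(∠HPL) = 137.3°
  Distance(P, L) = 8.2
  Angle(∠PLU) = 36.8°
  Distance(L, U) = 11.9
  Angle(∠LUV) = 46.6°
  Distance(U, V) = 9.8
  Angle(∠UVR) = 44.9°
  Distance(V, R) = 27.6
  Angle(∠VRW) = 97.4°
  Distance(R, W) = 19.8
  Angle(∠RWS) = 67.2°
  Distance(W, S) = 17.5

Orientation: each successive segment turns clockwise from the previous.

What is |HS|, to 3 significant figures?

10.3

H is at the origin; HP runs at -90.6° with length 11.9, so P = (-0.125, -11.9). ∠HPL = 137.3° gives PL at -133° from the x-axis; with |PL| = 8.2, L = (-5.75, -17.9). ∠PLU = 36.8° gives LU at 83.5° from the x-axis; with |LU| = 11.9, U = (-4.40, -6.04). ∠LUV = 46.6° gives UV at -49.9° from the x-axis; with |UV| = 9.8, V = (1.91, -13.5). ∠UVR = 44.9° gives VR at 175° from the x-axis; with |VR| = 27.6, R = (-25.6, -11.1). ∠VRW = 97.4° gives RW at 92.4° from the x-axis; with |RW| = 19.8, W = (-26.4, 8.65). ∠RWS = 67.2° gives WS at -20.4° from the x-axis; with |WS| = 17.5, S = (-10.0, 2.55). Then |HS| = |S − H| = 10.3.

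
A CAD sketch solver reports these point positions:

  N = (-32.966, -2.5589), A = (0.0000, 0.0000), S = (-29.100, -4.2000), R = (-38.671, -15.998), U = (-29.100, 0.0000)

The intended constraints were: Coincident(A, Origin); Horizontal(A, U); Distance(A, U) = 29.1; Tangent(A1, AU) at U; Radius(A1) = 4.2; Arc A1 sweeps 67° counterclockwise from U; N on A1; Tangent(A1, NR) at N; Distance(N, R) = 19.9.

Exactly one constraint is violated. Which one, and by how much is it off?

Distance(N, R) = 19.9 — off by 5.30.

A = (0.00, 0.00) ✓; A.y = 0.00, U.y = 0.00 ✓; |AU| = 29.10 ✓; ∠(SU, UA) = 90.00° ✓; |SU| = 4.200 ✓; bearing(S→N) − bearing(S→U) = 67.00° ✓; |SN| = 4.200 ✓; ∠(SN, NR) = 90.00° ✓; |NR| = 14.60 ✗.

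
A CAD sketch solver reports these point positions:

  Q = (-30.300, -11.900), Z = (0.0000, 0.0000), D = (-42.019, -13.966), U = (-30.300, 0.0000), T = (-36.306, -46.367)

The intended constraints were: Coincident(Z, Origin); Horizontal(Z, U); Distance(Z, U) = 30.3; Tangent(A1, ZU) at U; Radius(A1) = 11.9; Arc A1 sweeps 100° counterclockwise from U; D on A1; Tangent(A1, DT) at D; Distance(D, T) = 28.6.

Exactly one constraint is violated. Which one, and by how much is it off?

Distance(D, T) = 28.6 — off by 4.30.

Z = (0.00, 0.00) ✓; Z.y = 0.00, U.y = 0.00 ✓; |ZU| = 30.30 ✓; ∠(QU, UZ) = 90.00° ✓; |QU| = 11.90 ✓; bearing(Q→D) − bearing(Q→U) = 100.0° ✓; |QD| = 11.90 ✓; ∠(QD, DT) = 90.00° ✓; |DT| = 32.90 ✗.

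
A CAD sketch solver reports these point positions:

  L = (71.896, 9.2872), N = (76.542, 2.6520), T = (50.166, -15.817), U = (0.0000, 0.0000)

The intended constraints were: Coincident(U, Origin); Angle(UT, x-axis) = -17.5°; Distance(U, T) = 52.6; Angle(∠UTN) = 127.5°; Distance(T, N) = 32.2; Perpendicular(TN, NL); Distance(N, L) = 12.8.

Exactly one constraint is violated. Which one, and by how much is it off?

Distance(N, L) = 12.8 — off by 4.70.

U = (0.00, 0.00) ✓; UT at -17.50° ✓; |UT| = 52.60 ✓; ∠UTN = 127.5° ✓; |TN| = 32.20 ✓; ∠(TN, NL) = 90.00° ✓; |NL| = 8.100 ✗.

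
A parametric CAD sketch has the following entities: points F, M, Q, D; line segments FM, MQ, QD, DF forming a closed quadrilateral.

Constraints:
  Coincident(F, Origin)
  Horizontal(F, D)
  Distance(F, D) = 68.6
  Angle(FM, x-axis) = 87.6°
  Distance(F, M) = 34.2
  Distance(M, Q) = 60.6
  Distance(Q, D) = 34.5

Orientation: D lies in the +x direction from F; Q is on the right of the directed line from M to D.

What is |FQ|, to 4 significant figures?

40.12

Checks: |MQ| = 60.60 ✓; |QD| = 34.50 ✓.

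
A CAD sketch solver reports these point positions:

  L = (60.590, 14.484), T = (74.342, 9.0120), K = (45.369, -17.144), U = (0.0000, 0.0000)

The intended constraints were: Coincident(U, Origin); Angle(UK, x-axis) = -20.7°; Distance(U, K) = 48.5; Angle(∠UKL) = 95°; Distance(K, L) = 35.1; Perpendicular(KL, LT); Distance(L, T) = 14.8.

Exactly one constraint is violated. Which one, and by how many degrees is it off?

Perpendicular(KL, LT) — off by 4.00°.

U = (0.00, 0.00) ✓; UK at -20.70° ✓; |UK| = 48.50 ✓; ∠UKL = 95.00° ✓; |KL| = 35.10 ✓; ∠(KL, LT) = 86.00° ✗; |LT| = 14.80 ✓.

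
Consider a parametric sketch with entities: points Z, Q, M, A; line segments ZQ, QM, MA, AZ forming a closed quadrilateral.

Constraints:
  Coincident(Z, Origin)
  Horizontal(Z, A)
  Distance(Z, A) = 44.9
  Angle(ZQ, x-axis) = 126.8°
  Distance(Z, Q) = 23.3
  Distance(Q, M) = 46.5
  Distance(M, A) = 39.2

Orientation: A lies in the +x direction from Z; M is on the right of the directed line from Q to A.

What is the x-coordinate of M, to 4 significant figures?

11.38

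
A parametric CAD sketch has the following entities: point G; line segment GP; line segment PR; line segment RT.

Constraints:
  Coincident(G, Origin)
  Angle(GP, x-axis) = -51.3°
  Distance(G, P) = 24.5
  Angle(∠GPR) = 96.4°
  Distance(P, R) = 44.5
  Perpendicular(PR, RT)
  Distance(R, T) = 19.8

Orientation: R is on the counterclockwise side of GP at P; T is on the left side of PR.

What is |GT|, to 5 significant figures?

47.449

G is at the origin; GP runs at -51.3° with length 24.5, so P = 24.5·(cos -51.3°, sin -51.3°) = (15.318, -19.121). ∠GPR = 96.4°, so PR runs at -51.3° + (180° − 96.4°) = 32.300° from the x-axis; with |PR| = 44.5, R = P + 44.5·(cos 32.300°, sin 32.300°) = (52.933, 4.6581). PR ⟂ RT; with |RT| = 19.8 on the left of PR, T = R + 19.8·(-0.53435, 0.84526) = (42.352, 21.394). Then |GT| = |T − G| = 47.449.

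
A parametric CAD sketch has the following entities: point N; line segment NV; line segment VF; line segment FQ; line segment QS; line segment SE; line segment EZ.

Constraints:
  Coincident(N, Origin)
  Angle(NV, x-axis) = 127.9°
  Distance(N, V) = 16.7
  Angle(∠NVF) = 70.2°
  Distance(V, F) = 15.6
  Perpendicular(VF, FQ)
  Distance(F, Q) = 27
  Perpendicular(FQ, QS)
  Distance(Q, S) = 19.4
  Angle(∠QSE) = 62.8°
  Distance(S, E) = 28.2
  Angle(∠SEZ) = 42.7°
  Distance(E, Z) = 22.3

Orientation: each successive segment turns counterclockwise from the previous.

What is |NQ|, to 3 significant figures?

15.0

N is at the origin; NV runs at 127.9° with length 16.7, so V = (-10.3, 13.2). ∠NVF = 70.2° gives VF at -122° from the x-axis; with |VF| = 15.6, F = (-18.6, -0.00838). VF ⟂ FQ, so FQ runs at -32.3°; with |FQ| = 27.0, Q = (4.23, -14.4). Then |NQ| = |Q − N| = 15.0.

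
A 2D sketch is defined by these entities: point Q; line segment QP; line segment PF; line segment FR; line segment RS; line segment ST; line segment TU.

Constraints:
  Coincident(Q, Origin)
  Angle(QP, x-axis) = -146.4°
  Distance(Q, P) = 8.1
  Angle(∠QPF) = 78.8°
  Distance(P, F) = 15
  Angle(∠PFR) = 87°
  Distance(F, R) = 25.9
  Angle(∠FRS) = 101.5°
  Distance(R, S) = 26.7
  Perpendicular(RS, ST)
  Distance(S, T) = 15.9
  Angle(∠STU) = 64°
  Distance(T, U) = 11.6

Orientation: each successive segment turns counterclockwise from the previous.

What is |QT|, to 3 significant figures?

17.8

Q is at the origin; QP runs at -146.4° with length 8.1, so P = (-6.75, -4.48). ∠QPF = 78.8° gives PF at -45.2° from the x-axis; with |PF| = 15.0, F = (3.82, -15.1). ∠PFR = 87.0° gives FR at 47.8° from the x-axis; with |FR| = 25.9, R = (21.2, 4.06). ∠FRS = 101.5° gives RS at 126° from the x-axis; with |RS| = 26.7, S = (5.41, 25.6). RS ⟂ ST, so ST runs at -144°; with |ST| = 15.9, T = (-7.40, 16.2). Then |QT| = |T − Q| = 17.8.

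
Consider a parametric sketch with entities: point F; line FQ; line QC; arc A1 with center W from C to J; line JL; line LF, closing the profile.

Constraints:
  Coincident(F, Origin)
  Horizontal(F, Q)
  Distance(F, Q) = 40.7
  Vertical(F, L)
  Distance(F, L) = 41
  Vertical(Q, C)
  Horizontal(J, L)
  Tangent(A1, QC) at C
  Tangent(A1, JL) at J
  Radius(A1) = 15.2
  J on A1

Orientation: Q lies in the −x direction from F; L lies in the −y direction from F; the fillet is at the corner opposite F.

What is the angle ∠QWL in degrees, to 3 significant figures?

151°

F and L share the same x with |FL| = 41.0 and L on the −y side, so L = (0.00, -41.0). The virtual corner opposite F is at (-40.7, -41.0). The tangent condition forces WC to be normal to QC and since A1 is tangent to JL there, WJ ⟂ JL, with radius 15.2, so the center W sits 15.2 in from both sides at W = (-25.5, -25.8). Then cos ∠QWL = WQ·WL / (|WQ||WL|), giving 151°.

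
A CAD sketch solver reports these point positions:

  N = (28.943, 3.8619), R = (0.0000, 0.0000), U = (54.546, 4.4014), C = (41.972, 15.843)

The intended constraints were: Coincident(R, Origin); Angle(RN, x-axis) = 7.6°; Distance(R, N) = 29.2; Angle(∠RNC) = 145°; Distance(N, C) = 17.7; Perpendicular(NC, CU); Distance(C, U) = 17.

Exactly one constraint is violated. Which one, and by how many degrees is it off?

Perpendicular(NC, CU) — off by 5.10°.

R = (0.00, 0.00) ✓; RN at 7.600° ✓; |RN| = 29.20 ✓; ∠RNC = 145.0° ✓; |NC| = 17.70 ✓; ∠(NC, CU) = 84.90° ✗; |CU| = 17.00 ✓.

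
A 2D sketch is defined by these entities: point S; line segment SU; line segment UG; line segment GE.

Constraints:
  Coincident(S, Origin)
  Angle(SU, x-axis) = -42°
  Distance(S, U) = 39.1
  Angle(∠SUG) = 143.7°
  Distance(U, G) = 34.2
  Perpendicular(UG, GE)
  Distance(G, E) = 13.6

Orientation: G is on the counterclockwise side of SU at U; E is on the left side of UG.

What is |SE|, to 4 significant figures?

66.40

∠SUG = 143.7°, so UG runs at -42.0° + (180° − 143.7°) = -5.700° from the x-axis; with |UG| = 34.2, G = U + 34.2·(cos -5.700°, sin -5.700°) = (63.09, -29.56). The perpendicularity gives GE at right angles to UG; with |GE| = 13.6 on the left of UG, E = G + 13.6·(0.09932, 0.9951) = (64.44, -16.03). Then |SE| = |E − S| = 66.40.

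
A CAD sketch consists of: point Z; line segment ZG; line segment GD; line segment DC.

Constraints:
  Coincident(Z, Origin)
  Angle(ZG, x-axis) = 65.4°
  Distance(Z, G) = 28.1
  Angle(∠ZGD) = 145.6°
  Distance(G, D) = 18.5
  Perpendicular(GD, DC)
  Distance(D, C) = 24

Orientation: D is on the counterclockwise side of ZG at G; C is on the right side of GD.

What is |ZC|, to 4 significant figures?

57.69

Z is at the origin; ZG runs at 65.4° with length 28.1, so G = 28.1·(cos 65.4°, sin 65.4°) = (11.70, 25.55). ∠ZGD = 145.6°, so GD runs at 65.4° + (180° − 145.6°) = 99.80° from the x-axis; with |GD| = 18.5, D = G + 18.5·(cos 99.80°, sin 99.80°) = (8.549, 43.78). GD ⟂ DC; with |DC| = 24.0 on the right of GD, C = D + 24.0·(0.9854, 0.1702) = (32.20, 47.86). Then |ZC| = |C − Z| = 57.69.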